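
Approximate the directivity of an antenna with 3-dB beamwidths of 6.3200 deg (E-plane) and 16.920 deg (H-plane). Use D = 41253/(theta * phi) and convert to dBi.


D_linear = 41253 / (6.3200 * 16.920) = 385.7786
D_dBi = 10 * log10(385.7786) = 25.86 dBi

25.86 dBi


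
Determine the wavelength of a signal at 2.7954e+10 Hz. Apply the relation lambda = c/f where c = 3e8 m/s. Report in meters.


lambda = c / f = 3.0000e+08 / 2.7954e+10 = 0.01073 m

0.01073 m


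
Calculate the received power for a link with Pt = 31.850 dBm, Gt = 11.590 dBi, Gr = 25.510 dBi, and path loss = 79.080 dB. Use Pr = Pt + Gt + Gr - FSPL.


Pr = 31.850 + 11.590 + 25.510 - 79.080 = -10.13 dBm

-10.13 dBm


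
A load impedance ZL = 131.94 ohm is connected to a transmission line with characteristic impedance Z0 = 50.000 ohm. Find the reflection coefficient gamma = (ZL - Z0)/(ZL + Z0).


gamma = (131.94 - 50.000) / (131.94 + 50.000) = 0.4504

0.4504


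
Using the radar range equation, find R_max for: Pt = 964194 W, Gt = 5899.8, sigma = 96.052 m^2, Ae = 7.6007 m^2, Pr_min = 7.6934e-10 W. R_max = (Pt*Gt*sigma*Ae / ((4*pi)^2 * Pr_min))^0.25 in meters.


R^4 = 964194*5899.8*96.052*7.6007 / ((4*pi)^2 * 7.6934e-10) = 3.418406e+19
R_max = 3.418406e+19^0.25 = 76464 m

76464 m


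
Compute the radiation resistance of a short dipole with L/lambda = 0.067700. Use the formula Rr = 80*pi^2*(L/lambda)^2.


Rr = 80 * pi^2 * (0.067700)^2 = 80 * 9.869604 * 4.583290e-03 = 3.619 ohm

3.619 ohm


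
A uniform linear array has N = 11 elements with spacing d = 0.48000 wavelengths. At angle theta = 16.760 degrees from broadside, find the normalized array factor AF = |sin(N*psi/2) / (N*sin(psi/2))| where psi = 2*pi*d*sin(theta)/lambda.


psi = 2*pi*0.48000*sin(16.760 deg) = 0.8696835 rad
AF = |sin(11*0.8696835/2) / (11*sin(0.8696835/2))| = 0.2153

0.2153


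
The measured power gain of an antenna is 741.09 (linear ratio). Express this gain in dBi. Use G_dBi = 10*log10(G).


G_dBi = 10 * log10(741.09) = 28.70 dBi

28.70 dBi


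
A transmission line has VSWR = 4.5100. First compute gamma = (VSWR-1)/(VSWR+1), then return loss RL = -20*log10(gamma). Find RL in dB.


gamma = (4.5100 - 1) / (4.5100 + 1) = 0.6370236
RL = -20 * log10(0.6370236) = 3.917 dB

3.917 dB


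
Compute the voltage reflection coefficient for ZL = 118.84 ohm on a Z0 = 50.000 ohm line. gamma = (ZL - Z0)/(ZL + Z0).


gamma = (118.84 - 50.000) / (118.84 + 50.000) = 0.4077

0.4077


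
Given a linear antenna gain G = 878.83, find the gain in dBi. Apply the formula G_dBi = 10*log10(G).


G_dBi = 10 * log10(878.83) = 29.44 dBi

29.44 dBi


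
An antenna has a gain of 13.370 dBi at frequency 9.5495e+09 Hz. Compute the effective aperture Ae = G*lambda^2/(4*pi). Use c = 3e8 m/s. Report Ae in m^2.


lambda = c / f = 3.0000e+08 / 9.5495e+09 = 0.03141526 m
G_linear = 10^(13.370/10) = 21.72701
Ae = G_linear * lambda^2 / (4*pi) = 21.72701 * 0.03141526^2 / (4*pi) = 1.706e-03 m^2

1.706e-03 m^2


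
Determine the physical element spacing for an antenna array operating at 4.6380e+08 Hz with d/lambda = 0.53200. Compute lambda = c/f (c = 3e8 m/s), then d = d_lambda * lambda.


lambda = c / f = 3.0000e+08 / 4.6380e+08 = 0.6468305 m
d = 0.53200 * 0.6468305 = 0.3441 m

0.3441 m


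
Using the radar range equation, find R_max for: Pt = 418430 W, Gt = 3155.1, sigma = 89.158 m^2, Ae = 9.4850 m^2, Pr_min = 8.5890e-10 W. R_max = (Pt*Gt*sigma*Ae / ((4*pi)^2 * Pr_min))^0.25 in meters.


R^4 = 418430*3155.1*89.158*9.4850 / ((4*pi)^2 * 8.5890e-10) = 8.231354e+18
R_max = 8.231354e+18^0.25 = 53563 m

53563 m


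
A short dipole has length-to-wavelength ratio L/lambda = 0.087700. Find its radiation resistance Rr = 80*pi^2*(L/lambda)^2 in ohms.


Rr = 80 * pi^2 * (0.087700)^2 = 80 * 9.869604 * 7.691290e-03 = 6.073 ohm

6.073 ohm


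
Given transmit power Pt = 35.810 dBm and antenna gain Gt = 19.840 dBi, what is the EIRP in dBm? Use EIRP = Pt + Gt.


EIRP = Pt + Gt = 35.810 + 19.840 = 55.65 dBm

55.65 dBm


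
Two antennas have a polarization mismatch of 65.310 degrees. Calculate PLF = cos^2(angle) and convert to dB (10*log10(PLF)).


PLF_linear = cos^2(65.310 deg) = 0.1744804
PLF_dB = 10 * log10(0.1744804) = -7.583 dB

-7.583 dB


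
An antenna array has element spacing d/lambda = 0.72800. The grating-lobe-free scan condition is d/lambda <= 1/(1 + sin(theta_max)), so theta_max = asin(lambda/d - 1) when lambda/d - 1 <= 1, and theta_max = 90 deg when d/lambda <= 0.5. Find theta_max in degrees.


lambda/d - 1 = 1/0.72800 - 1 = 0.3736264
theta_max = asin(0.3736264) = 21.94 deg

21.94 deg


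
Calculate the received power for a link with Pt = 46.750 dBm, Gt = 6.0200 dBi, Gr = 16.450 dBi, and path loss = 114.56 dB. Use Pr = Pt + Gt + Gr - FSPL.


Pr = 46.750 + 6.0200 + 16.450 - 114.56 = -45.34 dBm

-45.34 dBm


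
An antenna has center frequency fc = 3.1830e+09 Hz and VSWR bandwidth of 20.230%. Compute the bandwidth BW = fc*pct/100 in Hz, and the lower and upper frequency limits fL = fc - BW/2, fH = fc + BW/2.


BW = 3.1830e+09 * 20.230/100 = 6.439209e+08 Hz
fL = 3.1830e+09 - 6.439209e+08/2 = 2.861e+09 Hz
fH = 3.1830e+09 + 6.439209e+08/2 = 3.505e+09 Hz

BW=6.439e+08 Hz, fL=2.861e+09 Hz, fH=3.505e+09 Hz


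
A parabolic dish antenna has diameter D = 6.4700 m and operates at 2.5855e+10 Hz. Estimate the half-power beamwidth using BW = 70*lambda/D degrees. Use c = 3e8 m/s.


lambda = c / f = 3.0000e+08 / 2.5855e+10 = 0.01160317 m
BW = 70 * 0.01160317 / 6.4700 = 0.1255 deg

0.1255 deg


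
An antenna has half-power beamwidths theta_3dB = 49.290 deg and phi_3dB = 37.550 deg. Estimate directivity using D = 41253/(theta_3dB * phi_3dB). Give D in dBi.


D_linear = 41253 / (49.290 * 37.550) = 22.28880
D_dBi = 10 * log10(22.28880) = 13.48 dBi

13.48 dBi


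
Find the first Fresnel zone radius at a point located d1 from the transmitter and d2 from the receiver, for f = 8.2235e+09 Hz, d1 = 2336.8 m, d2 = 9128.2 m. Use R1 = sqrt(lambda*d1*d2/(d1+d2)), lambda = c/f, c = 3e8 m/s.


lambda = c / f = 3.0000e+08 / 8.2235e+09 = 0.03648082 m
R1 = sqrt(0.03648082 * 2336.8 * 9128.2 / (2336.8 + 9128.2)) = 8.239 m

8.239 m


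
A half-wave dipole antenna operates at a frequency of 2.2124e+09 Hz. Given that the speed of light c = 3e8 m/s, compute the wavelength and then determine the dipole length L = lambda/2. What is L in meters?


lambda = c / f = 3.0000e+08 / 2.2124e+09 = 0.1355993 m
L = lambda / 2 = 0.1355993 / 2 = 0.06780 m

0.06780 m


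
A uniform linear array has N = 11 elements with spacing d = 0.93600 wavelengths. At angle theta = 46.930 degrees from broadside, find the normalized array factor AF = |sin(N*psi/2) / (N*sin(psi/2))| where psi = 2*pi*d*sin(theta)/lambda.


psi = 2*pi*0.93600*sin(46.930 deg) = 4.296233 rad
AF = |sin(11*4.296233/2) / (11*sin(4.296233/2))| = 0.1082

0.1082


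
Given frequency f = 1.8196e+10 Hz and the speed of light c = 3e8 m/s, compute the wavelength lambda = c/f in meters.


lambda = c / f = 3.0000e+08 / 1.8196e+10 = 0.01649 m

0.01649 m


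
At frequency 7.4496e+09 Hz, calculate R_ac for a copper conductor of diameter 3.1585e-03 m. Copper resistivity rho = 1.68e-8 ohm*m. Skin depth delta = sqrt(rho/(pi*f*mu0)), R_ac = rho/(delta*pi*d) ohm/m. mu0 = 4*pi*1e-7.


delta = sqrt(1.68e-8 / (pi * 7.4496e+09 * 4*pi*1e-7)) = 7.558024e-07 m
R_ac = 1.68e-8 / (7.558024e-07 * pi * 3.1585e-03) = 2.240 ohm/m

2.240 ohm/m


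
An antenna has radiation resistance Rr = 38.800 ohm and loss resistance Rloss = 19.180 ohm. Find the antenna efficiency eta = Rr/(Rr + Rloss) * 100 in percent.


eta = 38.800 / (38.800 + 19.180) * 100 = 66.92%

66.92%


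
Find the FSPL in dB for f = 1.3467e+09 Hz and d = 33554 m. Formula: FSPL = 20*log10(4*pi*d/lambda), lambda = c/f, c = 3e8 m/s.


lambda = c / f = 3.0000e+08 / 1.3467e+09 = 0.2227668 m
FSPL = 20 * log10(4*pi*33554/0.2227668) = 125.5 dB

125.5 dB


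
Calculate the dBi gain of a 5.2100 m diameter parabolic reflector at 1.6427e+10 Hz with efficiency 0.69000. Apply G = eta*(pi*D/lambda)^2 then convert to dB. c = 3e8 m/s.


lambda = c / f = 3.0000e+08 / 1.6427e+10 = 0.01826262 m
G_linear = 0.69000 * (pi * 5.2100 / 0.01826262)^2 = 554240.3
G_dBi = 10 * log10(554240.3) = 57.44 dBi

57.44 dBi


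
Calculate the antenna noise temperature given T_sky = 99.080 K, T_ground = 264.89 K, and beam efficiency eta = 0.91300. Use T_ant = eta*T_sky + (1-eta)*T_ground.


T_ant = 0.91300 * 99.080 + (1 - 0.91300) * 264.89 = 113.5 K

113.5 K


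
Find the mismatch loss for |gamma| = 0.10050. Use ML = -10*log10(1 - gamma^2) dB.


ML = -10 * log10(1 - 0.10050^2) = -10 * log10(0.98989975) = 0.04409 dB

0.04409 dB


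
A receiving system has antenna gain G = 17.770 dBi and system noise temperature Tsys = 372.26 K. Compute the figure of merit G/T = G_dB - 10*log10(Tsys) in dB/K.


G/T = 17.770 - 10*log10(372.26) = 17.770 - 25.70846 = -7.938 dB/K

-7.938 dB/K


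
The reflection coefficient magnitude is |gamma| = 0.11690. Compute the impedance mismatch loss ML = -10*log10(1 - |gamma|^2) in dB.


ML = -10 * log10(1 - 0.11690^2) = -10 * log10(0.98633439) = 0.05976 dB

0.05976 dB


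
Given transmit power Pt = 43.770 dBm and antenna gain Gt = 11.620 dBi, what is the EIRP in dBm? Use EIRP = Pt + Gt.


EIRP = Pt + Gt = 43.770 + 11.620 = 55.39 dBm

55.39 dBm


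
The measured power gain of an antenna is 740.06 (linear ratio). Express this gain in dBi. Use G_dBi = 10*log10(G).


G_dBi = 10 * log10(740.06) = 28.69 dBi

28.69 dBi


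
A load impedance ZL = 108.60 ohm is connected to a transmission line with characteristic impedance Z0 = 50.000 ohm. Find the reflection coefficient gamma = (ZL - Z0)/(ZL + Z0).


gamma = (108.60 - 50.000) / (108.60 + 50.000) = 0.3695

0.3695


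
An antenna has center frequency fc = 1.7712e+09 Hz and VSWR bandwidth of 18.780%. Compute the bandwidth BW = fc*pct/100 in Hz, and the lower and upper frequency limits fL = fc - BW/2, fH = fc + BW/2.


BW = 1.7712e+09 * 18.780/100 = 3.326314e+08 Hz
fL = 1.7712e+09 - 3.326314e+08/2 = 1.605e+09 Hz
fH = 1.7712e+09 + 3.326314e+08/2 = 1.938e+09 Hz

BW=3.326e+08 Hz, fL=1.605e+09 Hz, fH=1.938e+09 Hz


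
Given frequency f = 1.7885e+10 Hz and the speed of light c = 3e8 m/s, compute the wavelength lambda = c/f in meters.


lambda = c / f = 3.0000e+08 / 1.7885e+10 = 0.01677 m

0.01677 m


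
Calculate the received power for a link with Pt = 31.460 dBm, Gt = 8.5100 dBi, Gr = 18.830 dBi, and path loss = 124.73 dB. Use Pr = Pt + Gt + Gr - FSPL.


Pr = 31.460 + 8.5100 + 18.830 - 124.73 = -65.93 dBm

-65.93 dBm


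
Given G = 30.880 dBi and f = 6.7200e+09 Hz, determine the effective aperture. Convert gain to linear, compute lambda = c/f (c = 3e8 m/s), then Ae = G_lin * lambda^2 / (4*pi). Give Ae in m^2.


lambda = c / f = 3.0000e+08 / 6.7200e+09 = 0.04464286 m
G_linear = 10^(30.880/10) = 1224.616
Ae = G_linear * lambda^2 / (4*pi) = 1224.616 * 0.04464286^2 / (4*pi) = 0.1942 m^2

0.1942 m^2


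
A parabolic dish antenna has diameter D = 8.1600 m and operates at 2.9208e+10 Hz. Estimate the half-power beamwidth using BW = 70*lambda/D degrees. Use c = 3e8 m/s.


lambda = c / f = 3.0000e+08 / 2.9208e+10 = 0.01027116 m
BW = 70 * 0.01027116 / 8.1600 = 0.08811 deg

0.08811 deg


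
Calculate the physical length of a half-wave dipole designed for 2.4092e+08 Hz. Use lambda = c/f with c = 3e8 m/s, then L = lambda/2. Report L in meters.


lambda = c / f = 3.0000e+08 / 2.4092e+08 = 1.245227 m
L = lambda / 2 = 1.245227 / 2 = 0.6226 m

0.6226 m


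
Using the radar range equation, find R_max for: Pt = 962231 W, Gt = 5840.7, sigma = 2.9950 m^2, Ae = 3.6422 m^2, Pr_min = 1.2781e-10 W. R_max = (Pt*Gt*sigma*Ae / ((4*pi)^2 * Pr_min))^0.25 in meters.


R^4 = 962231*5840.7*2.9950*3.6422 / ((4*pi)^2 * 1.2781e-10) = 3.037528e+18
R_max = 3.037528e+18^0.25 = 41747 m

41747 m


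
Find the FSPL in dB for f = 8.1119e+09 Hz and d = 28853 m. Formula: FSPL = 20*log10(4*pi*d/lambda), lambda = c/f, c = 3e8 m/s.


lambda = c / f = 3.0000e+08 / 8.1119e+09 = 0.03698270 m
FSPL = 20 * log10(4*pi*28853/0.03698270) = 139.8 dB

139.8 dB


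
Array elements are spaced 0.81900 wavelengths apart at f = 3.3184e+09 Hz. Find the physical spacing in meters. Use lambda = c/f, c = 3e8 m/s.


lambda = c / f = 3.0000e+08 / 3.3184e+09 = 0.09040501 m
d = 0.81900 * 0.09040501 = 0.07404 m

0.07404 m


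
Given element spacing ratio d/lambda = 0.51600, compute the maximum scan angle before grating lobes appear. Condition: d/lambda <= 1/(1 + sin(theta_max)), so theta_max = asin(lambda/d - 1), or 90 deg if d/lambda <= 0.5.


lambda/d - 1 = 1/0.51600 - 1 = 0.9379845
theta_max = asin(0.9379845) = 69.72 deg

69.72 deg


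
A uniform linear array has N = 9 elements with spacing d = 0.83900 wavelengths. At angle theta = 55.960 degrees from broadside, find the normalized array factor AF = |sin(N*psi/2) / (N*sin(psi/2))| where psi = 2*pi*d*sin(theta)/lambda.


psi = 2*pi*0.83900*sin(55.960 deg) = 4.368289 rad
AF = |sin(9*4.368289/2) / (9*sin(4.368289/2))| = 0.09820

0.09820


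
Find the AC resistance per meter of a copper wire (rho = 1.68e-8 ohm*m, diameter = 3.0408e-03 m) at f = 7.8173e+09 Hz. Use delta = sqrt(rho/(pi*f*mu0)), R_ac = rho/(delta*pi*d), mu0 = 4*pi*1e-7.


delta = sqrt(1.68e-8 / (pi * 7.8173e+09 * 4*pi*1e-7)) = 7.378131e-07 m
R_ac = 1.68e-8 / (7.378131e-07 * pi * 3.0408e-03) = 2.384 ohm/m

2.384 ohm/m


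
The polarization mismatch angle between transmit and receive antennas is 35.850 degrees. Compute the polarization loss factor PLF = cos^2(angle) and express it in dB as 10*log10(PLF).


PLF_linear = cos^2(35.850 deg) = 0.6569962
PLF_dB = 10 * log10(0.6569962) = -1.824 dB

-1.824 dB


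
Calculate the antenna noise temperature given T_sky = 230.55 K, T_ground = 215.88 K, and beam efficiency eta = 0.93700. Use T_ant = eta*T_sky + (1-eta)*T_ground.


T_ant = 0.93700 * 230.55 + (1 - 0.93700) * 215.88 = 229.6 K

229.6 K


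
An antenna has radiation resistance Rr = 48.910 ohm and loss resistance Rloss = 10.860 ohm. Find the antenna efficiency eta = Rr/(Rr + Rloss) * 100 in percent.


eta = 48.910 / (48.910 + 10.860) * 100 = 81.83%

81.83%


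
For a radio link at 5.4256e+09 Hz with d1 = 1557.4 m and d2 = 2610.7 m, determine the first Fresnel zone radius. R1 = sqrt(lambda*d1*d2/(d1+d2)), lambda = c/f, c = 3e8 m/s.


lambda = c / f = 3.0000e+08 / 5.4256e+09 = 0.05529342 m
R1 = sqrt(0.05529342 * 1557.4 * 2610.7 / (1557.4 + 2610.7)) = 7.344 m

7.344 m


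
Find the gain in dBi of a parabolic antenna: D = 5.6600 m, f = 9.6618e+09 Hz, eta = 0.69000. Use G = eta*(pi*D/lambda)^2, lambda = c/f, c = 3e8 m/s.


lambda = c / f = 3.0000e+08 / 9.6618e+09 = 0.03105011 m
G_linear = 0.69000 * (pi * 5.6600 / 0.03105011)^2 = 226284.8
G_dBi = 10 * log10(226284.8) = 53.55 dBi

53.55 dBi


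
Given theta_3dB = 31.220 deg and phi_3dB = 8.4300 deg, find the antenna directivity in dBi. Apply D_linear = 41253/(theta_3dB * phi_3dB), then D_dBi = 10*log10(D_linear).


D_linear = 41253 / (31.220 * 8.4300) = 156.7455
D_dBi = 10 * log10(156.7455) = 21.95 dBi

21.95 dBi


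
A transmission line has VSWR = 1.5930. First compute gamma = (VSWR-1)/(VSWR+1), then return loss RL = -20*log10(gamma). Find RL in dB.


gamma = (1.5930 - 1) / (1.5930 + 1) = 0.2286926
RL = -20 * log10(0.2286926) = 12.81 dB

12.81 dB


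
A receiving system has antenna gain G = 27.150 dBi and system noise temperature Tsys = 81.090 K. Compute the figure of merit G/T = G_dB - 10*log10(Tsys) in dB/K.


G/T = 27.150 - 10*log10(81.090) = 27.150 - 19.08967 = 8.060 dB/K

8.060 dB/K


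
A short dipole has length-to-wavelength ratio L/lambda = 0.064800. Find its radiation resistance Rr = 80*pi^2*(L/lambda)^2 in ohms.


Rr = 80 * pi^2 * (0.064800)^2 = 80 * 9.869604 * 4.199040e-03 = 3.315 ohm

3.315 ohm


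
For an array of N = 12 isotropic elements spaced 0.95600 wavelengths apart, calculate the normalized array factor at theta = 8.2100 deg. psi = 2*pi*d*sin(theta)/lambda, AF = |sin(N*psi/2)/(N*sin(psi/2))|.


psi = 2*pi*0.95600*sin(8.2100 deg) = 0.8577704 rad
AF = |sin(12*0.8577704/2) / (12*sin(0.8577704/2))| = 0.1818

0.1818


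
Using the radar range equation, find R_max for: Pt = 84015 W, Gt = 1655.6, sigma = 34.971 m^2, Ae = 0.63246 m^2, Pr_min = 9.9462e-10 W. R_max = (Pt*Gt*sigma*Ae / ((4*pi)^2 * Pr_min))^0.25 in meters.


R^4 = 84015*1655.6*34.971*0.63246 / ((4*pi)^2 * 9.9462e-10) = 1.958738e+16
R_max = 1.958738e+16^0.25 = 11830 m

11830 m


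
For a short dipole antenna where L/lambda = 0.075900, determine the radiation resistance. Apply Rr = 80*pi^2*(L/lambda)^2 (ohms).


Rr = 80 * pi^2 * (0.075900)^2 = 80 * 9.869604 * 5.760810e-03 = 4.549 ohm

4.549 ohm


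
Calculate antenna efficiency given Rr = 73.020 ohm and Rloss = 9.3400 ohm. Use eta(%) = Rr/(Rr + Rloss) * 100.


eta = 73.020 / (73.020 + 9.3400) * 100 = 88.66%

88.66%


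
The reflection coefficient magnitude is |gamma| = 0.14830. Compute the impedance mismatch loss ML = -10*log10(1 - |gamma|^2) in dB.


ML = -10 * log10(1 - 0.14830^2) = -10 * log10(0.97800711) = 0.09658 dB

0.09658 dB


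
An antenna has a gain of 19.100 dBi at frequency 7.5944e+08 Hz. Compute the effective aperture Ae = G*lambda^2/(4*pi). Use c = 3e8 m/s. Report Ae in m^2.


lambda = c / f = 3.0000e+08 / 7.5944e+08 = 0.3950279 m
G_linear = 10^(19.100/10) = 81.28305
Ae = G_linear * lambda^2 / (4*pi) = 81.28305 * 0.3950279^2 / (4*pi) = 1.009 m^2

1.009 m^2


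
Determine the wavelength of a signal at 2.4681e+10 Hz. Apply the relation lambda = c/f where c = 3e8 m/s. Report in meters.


lambda = c / f = 3.0000e+08 / 2.4681e+10 = 0.01216 m

0.01216 m


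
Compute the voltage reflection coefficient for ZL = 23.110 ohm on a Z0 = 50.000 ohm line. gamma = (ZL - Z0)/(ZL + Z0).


gamma = (23.110 - 50.000) / (23.110 + 50.000) = -0.3678

-0.3678


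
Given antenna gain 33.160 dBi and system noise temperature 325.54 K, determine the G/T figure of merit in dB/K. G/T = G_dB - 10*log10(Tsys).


G/T = 33.160 - 10*log10(325.54) = 33.160 - 25.12604 = 8.034 dB/K

8.034 dB/K


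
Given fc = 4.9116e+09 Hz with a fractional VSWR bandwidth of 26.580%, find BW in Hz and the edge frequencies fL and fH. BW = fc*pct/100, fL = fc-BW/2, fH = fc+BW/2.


BW = 4.9116e+09 * 26.580/100 = 1.305503e+09 Hz
fL = 4.9116e+09 - 1.305503e+09/2 = 4.259e+09 Hz
fH = 4.9116e+09 + 1.305503e+09/2 = 5.564e+09 Hz

BW=1.306e+09 Hz, fL=4.259e+09 Hz, fH=5.564e+09 Hz


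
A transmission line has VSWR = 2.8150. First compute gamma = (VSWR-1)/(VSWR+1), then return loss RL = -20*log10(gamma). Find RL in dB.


gamma = (2.8150 - 1) / (2.8150 + 1) = 0.4757536
RL = -20 * log10(0.4757536) = 6.452 dB

6.452 dB


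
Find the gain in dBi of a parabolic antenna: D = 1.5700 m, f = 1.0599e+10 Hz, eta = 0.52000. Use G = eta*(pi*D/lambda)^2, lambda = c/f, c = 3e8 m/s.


lambda = c / f = 3.0000e+08 / 1.0599e+10 = 0.02830456 m
G_linear = 0.52000 * (pi * 1.5700 / 0.02830456)^2 = 15790.27
G_dBi = 10 * log10(15790.27) = 41.98 dBi

41.98 dBi


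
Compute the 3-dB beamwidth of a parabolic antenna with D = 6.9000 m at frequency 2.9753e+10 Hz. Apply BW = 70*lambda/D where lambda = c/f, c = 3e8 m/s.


lambda = c / f = 3.0000e+08 / 2.9753e+10 = 0.01008302 m
BW = 70 * 0.01008302 / 6.9000 = 0.1023 deg

0.1023 deg


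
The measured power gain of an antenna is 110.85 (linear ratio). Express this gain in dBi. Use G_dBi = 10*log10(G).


G_dBi = 10 * log10(110.85) = 20.45 dBi

20.45 dBi


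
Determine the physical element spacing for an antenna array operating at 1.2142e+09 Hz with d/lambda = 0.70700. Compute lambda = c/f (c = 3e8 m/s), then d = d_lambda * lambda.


lambda = c / f = 3.0000e+08 / 1.2142e+09 = 0.2470763 m
d = 0.70700 * 0.2470763 = 0.1747 m

0.1747 m


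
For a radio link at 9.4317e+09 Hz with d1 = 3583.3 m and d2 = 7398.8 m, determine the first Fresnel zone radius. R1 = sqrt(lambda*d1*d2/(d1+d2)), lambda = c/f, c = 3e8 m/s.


lambda = c / f = 3.0000e+08 / 9.4317e+09 = 0.03180763 m
R1 = sqrt(0.03180763 * 3583.3 * 7398.8 / (3583.3 + 7398.8)) = 8.763 m

8.763 m


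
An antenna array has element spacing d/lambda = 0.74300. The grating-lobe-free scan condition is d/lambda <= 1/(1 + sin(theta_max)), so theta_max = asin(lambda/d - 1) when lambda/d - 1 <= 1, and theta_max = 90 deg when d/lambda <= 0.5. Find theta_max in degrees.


lambda/d - 1 = 1/0.74300 - 1 = 0.3458950
theta_max = asin(0.3458950) = 20.24 deg

20.24 deg


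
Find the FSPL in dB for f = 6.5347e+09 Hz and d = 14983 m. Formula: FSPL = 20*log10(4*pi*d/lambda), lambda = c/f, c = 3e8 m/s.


lambda = c / f = 3.0000e+08 / 6.5347e+09 = 0.04590876 m
FSPL = 20 * log10(4*pi*14983/0.04590876) = 132.3 dB

132.3 dB


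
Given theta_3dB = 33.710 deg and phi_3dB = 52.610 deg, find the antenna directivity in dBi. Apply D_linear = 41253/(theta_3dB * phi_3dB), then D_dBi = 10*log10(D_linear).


D_linear = 41253 / (33.710 * 52.610) = 23.26101
D_dBi = 10 * log10(23.26101) = 13.67 dBi

13.67 dBi


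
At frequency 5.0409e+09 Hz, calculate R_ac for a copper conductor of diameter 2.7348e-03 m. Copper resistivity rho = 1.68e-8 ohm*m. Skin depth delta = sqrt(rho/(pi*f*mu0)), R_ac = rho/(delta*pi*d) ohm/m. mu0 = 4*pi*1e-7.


delta = sqrt(1.68e-8 / (pi * 5.0409e+09 * 4*pi*1e-7)) = 9.187995e-07 m
R_ac = 1.68e-8 / (9.187995e-07 * pi * 2.7348e-03) = 2.128 ohm/m

2.128 ohm/m


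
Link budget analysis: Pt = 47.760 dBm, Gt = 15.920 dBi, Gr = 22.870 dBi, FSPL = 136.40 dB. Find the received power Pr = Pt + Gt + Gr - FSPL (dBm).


Pr = 47.760 + 15.920 + 22.870 - 136.40 = -49.85 dBm

-49.85 dBm


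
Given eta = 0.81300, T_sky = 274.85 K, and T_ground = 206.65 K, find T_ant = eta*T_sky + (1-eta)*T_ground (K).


T_ant = 0.81300 * 274.85 + (1 - 0.81300) * 206.65 = 262.1 K

262.1 K


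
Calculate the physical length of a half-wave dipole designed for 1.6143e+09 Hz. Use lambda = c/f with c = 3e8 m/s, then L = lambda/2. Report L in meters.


lambda = c / f = 3.0000e+08 / 1.6143e+09 = 0.1858391 m
L = lambda / 2 = 0.1858391 / 2 = 0.09292 m

0.09292 m


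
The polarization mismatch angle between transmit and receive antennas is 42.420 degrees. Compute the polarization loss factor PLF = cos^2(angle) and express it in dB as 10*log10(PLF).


PLF_linear = cos^2(42.420 deg) = 0.5449686
PLF_dB = 10 * log10(0.5449686) = -2.636 dB

-2.636 dB


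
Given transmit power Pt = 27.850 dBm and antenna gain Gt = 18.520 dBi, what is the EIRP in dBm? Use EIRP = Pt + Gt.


EIRP = Pt + Gt = 27.850 + 18.520 = 46.37 dBm

46.37 dBm


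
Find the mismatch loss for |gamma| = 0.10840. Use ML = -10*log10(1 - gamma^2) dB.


ML = -10 * log10(1 - 0.10840^2) = -10 * log10(0.98824944) = 0.05133 dB

0.05133 dB


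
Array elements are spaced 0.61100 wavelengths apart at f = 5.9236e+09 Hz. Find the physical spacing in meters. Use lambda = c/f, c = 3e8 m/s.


lambda = c / f = 3.0000e+08 / 5.9236e+09 = 0.05064488 m
d = 0.61100 * 0.05064488 = 0.03094 m

0.03094 m


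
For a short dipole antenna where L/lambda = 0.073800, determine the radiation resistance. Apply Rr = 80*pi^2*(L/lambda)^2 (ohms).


Rr = 80 * pi^2 * (0.073800)^2 = 80 * 9.869604 * 5.446440e-03 = 4.300 ohm

4.300 ohm


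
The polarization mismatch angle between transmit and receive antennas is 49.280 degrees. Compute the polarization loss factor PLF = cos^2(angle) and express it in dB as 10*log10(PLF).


PLF_linear = cos^2(49.280 deg) = 0.4255775
PLF_dB = 10 * log10(0.4255775) = -3.710 dB

-3.710 dB


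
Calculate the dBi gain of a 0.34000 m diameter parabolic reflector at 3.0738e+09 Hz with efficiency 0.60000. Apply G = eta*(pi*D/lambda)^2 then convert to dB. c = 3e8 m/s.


lambda = c / f = 3.0000e+08 / 3.0738e+09 = 0.09759906 m
G_linear = 0.60000 * (pi * 0.34000 / 0.09759906)^2 = 71.86502
G_dBi = 10 * log10(71.86502) = 18.57 dBi

18.57 dBi


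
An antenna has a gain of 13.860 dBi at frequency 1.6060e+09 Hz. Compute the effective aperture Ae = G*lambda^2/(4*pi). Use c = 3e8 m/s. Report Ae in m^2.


lambda = c / f = 3.0000e+08 / 1.6060e+09 = 0.1867995 m
G_linear = 10^(13.860/10) = 24.32204
Ae = G_linear * lambda^2 / (4*pi) = 24.32204 * 0.1867995^2 / (4*pi) = 0.06754 m^2

0.06754 m^2


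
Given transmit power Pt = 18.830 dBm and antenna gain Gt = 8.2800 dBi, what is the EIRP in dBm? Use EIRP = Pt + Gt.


EIRP = Pt + Gt = 18.830 + 8.2800 = 27.11 dBm

27.11 dBm


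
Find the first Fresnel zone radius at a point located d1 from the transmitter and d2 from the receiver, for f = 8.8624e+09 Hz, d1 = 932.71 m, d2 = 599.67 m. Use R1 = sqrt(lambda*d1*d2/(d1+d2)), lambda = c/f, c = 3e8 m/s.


lambda = c / f = 3.0000e+08 / 8.8624e+09 = 0.03385088 m
R1 = sqrt(0.03385088 * 932.71 * 599.67 / (932.71 + 599.67)) = 3.515 m

3.515 m


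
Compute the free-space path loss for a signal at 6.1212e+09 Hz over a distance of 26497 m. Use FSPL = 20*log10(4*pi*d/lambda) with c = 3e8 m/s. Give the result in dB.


lambda = c / f = 3.0000e+08 / 6.1212e+09 = 0.04901000 m
FSPL = 20 * log10(4*pi*26497/0.04901000) = 136.6 dB

136.6 dB


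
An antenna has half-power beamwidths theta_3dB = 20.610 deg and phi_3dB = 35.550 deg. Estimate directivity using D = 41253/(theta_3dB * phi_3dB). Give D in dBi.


D_linear = 41253 / (20.610 * 35.550) = 56.30383
D_dBi = 10 * log10(56.30383) = 17.51 dBi

17.51 dBi


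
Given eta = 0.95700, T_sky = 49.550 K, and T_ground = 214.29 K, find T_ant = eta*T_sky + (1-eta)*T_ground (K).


T_ant = 0.95700 * 49.550 + (1 - 0.95700) * 214.29 = 56.63 K

56.63 K


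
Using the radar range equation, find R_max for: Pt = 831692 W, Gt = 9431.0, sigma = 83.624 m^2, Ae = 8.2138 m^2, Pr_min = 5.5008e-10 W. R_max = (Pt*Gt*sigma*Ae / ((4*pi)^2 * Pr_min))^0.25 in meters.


R^4 = 831692*9431.0*83.624*8.2138 / ((4*pi)^2 * 5.5008e-10) = 6.202257e+19
R_max = 6.202257e+19^0.25 = 88744 m

88744 m


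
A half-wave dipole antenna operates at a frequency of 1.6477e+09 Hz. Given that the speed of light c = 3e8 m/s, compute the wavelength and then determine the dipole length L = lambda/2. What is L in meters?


lambda = c / f = 3.0000e+08 / 1.6477e+09 = 0.1820720 m
L = lambda / 2 = 0.1820720 / 2 = 0.09104 m

0.09104 m


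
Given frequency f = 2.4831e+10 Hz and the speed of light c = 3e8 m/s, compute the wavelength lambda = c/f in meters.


lambda = c / f = 3.0000e+08 / 2.4831e+10 = 0.01208 m

0.01208 m


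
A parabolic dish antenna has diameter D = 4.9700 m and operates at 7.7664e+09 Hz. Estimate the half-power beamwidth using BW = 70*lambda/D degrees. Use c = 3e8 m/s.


lambda = c / f = 3.0000e+08 / 7.7664e+09 = 0.03862794 m
BW = 70 * 0.03862794 / 4.9700 = 0.5441 deg

0.5441 deg


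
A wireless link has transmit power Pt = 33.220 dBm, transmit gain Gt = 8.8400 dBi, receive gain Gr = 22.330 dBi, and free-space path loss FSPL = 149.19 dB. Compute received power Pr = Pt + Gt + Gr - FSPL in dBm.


Pr = 33.220 + 8.8400 + 22.330 - 149.19 = -84.80 dBm

-84.80 dBm


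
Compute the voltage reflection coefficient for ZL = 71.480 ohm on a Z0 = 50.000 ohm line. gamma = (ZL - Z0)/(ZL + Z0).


gamma = (71.480 - 50.000) / (71.480 + 50.000) = 0.1768

0.1768


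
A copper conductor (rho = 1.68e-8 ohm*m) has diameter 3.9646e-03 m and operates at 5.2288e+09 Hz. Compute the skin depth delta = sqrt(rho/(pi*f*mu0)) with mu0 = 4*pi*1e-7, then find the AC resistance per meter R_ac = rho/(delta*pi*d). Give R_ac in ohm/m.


delta = sqrt(1.68e-8 / (pi * 5.2288e+09 * 4*pi*1e-7)) = 9.021396e-07 m
R_ac = 1.68e-8 / (9.021396e-07 * pi * 3.9646e-03) = 1.495 ohm/m

1.495 ohm/m


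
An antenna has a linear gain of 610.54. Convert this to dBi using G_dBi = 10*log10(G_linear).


G_dBi = 10 * log10(610.54) = 27.86 dBi

27.86 dBi


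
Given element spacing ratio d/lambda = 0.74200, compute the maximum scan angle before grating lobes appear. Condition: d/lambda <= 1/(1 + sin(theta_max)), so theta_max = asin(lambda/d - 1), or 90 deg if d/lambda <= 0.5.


lambda/d - 1 = 1/0.74200 - 1 = 0.3477089
theta_max = asin(0.3477089) = 20.35 deg

20.35 deg


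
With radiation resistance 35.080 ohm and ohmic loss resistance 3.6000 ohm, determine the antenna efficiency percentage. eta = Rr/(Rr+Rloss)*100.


eta = 35.080 / (35.080 + 3.6000) * 100 = 90.69%

90.69%


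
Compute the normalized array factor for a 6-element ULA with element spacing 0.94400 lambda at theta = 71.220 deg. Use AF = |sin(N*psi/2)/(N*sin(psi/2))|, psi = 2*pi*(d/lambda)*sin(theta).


psi = 2*pi*0.94400*sin(71.220 deg) = 5.615553 rad
AF = |sin(6*5.615553/2) / (6*sin(5.615553/2))| = 0.4619

0.4619


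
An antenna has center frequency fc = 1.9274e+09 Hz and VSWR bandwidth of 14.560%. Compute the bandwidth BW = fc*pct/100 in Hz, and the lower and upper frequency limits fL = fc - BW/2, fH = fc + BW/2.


BW = 1.9274e+09 * 14.560/100 = 2.806294e+08 Hz
fL = 1.9274e+09 - 2.806294e+08/2 = 1.787e+09 Hz
fH = 1.9274e+09 + 2.806294e+08/2 = 2.068e+09 Hz

BW=2.806e+08 Hz, fL=1.787e+09 Hz, fH=2.068e+09 Hz


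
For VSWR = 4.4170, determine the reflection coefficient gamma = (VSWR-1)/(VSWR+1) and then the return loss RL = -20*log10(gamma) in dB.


gamma = (4.4170 - 1) / (4.4170 + 1) = 0.6307920
RL = -20 * log10(0.6307920) = 4.002 dB

4.002 dB


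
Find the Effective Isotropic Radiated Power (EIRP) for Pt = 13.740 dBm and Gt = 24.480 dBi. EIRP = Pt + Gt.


EIRP = Pt + Gt = 13.740 + 24.480 = 38.22 dBm

38.22 dBm


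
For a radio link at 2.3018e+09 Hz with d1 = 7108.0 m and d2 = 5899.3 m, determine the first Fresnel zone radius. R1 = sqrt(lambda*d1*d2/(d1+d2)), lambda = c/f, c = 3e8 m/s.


lambda = c / f = 3.0000e+08 / 2.3018e+09 = 0.1303328 m
R1 = sqrt(0.1303328 * 7108.0 * 5899.3 / (7108.0 + 5899.3)) = 20.50 m

20.50 m


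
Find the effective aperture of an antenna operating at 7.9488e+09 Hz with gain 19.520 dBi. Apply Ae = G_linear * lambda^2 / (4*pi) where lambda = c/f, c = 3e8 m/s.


lambda = c / f = 3.0000e+08 / 7.9488e+09 = 0.03774155 m
G_linear = 10^(19.520/10) = 89.53648
Ae = G_linear * lambda^2 / (4*pi) = 89.53648 * 0.03774155^2 / (4*pi) = 0.01015 m^2

0.01015 m^2


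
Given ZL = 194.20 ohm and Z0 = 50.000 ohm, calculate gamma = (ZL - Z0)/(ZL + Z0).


gamma = (194.20 - 50.000) / (194.20 + 50.000) = 0.5905

0.5905


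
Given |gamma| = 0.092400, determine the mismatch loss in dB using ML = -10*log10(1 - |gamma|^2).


ML = -10 * log10(1 - 0.092400^2) = -10 * log10(0.99146224) = 0.03724 dB

0.03724 dB


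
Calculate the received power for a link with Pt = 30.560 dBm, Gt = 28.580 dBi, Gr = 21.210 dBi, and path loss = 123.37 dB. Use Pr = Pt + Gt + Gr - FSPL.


Pr = 30.560 + 28.580 + 21.210 - 123.37 = -43.02 dBm

-43.02 dBm


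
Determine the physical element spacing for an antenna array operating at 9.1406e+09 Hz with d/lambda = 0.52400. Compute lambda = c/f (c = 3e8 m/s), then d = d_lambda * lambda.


lambda = c / f = 3.0000e+08 / 9.1406e+09 = 0.03282060 m
d = 0.52400 * 0.03282060 = 0.01720 m

0.01720 m


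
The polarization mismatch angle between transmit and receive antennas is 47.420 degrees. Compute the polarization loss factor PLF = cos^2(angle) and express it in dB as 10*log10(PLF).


PLF_linear = cos^2(47.420 deg) = 0.4578132
PLF_dB = 10 * log10(0.4578132) = -3.393 dB

-3.393 dB


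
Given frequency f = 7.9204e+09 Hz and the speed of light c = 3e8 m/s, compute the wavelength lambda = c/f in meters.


lambda = c / f = 3.0000e+08 / 7.9204e+09 = 0.03788 m

0.03788 m


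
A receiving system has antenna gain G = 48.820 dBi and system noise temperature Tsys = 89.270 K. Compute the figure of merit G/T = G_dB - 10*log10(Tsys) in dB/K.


G/T = 48.820 - 10*log10(89.270) = 48.820 - 19.50706 = 29.31 dB/K

29.31 dB/K


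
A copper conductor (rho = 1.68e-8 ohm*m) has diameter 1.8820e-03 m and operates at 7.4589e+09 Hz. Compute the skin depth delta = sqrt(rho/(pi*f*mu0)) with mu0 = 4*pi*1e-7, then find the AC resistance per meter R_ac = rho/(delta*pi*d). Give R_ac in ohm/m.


delta = sqrt(1.68e-8 / (pi * 7.4589e+09 * 4*pi*1e-7)) = 7.553311e-07 m
R_ac = 1.68e-8 / (7.553311e-07 * pi * 1.8820e-03) = 3.762 ohm/m

3.762 ohm/m


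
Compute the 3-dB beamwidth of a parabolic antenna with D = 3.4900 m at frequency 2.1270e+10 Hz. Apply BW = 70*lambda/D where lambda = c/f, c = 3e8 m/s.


lambda = c / f = 3.0000e+08 / 2.1270e+10 = 0.01410437 m
BW = 70 * 0.01410437 / 3.4900 = 0.2829 deg

0.2829 deg


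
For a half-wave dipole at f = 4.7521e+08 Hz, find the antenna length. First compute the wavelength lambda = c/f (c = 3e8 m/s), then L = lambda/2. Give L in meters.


lambda = c / f = 3.0000e+08 / 4.7521e+08 = 0.6312998 m
L = lambda / 2 = 0.6312998 / 2 = 0.3156 m

0.3156 m


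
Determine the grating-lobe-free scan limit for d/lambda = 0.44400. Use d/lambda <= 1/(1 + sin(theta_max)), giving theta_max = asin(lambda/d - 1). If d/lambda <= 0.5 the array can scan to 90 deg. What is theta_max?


lambda/d - 1 = 1/0.44400 - 1 = 1.252252 >= 1
d/lambda <= 0.5, so the array can scan to endfire without grating lobes: theta_max = 90 deg

90 deg


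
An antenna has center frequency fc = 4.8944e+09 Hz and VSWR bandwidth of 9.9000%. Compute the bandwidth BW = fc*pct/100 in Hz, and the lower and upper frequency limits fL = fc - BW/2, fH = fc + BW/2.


BW = 4.8944e+09 * 9.9000/100 = 4.845456e+08 Hz
fL = 4.8944e+09 - 4.845456e+08/2 = 4.652e+09 Hz
fH = 4.8944e+09 + 4.845456e+08/2 = 5.137e+09 Hz

BW=4.845e+08 Hz, fL=4.652e+09 Hz, fH=5.137e+09 Hz


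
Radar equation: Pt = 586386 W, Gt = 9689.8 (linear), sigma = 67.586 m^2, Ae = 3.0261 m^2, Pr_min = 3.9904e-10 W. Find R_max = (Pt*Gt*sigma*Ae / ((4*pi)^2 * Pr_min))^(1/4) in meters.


R^4 = 586386*9689.8*67.586*3.0261 / ((4*pi)^2 * 3.9904e-10) = 1.844176e+19
R_max = 1.844176e+19^0.25 = 65532 m

65532 m


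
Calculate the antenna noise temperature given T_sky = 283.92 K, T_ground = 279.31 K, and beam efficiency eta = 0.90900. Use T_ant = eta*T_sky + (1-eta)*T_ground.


T_ant = 0.90900 * 283.92 + (1 - 0.90900) * 279.31 = 283.5 K

283.5 K


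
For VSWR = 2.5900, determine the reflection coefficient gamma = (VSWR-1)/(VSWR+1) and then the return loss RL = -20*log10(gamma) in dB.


gamma = (2.5900 - 1) / (2.5900 + 1) = 0.4428969
RL = -20 * log10(0.4428969) = 7.074 dB

7.074 dB


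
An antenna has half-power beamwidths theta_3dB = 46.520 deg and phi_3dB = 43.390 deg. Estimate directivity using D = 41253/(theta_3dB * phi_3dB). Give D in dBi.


D_linear = 41253 / (46.520 * 43.390) = 20.43743
D_dBi = 10 * log10(20.43743) = 13.10 dBi

13.10 dBi


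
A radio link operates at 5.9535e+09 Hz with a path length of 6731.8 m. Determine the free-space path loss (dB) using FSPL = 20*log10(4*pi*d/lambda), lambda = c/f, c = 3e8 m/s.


lambda = c / f = 3.0000e+08 / 5.9535e+09 = 0.05039053 m
FSPL = 20 * log10(4*pi*6731.8/0.05039053) = 124.5 dB

124.5 dB


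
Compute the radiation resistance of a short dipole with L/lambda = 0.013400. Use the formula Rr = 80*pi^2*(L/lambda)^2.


Rr = 80 * pi^2 * (0.013400)^2 = 80 * 9.869604 * 1.795600e-04 = 0.1418 ohm

0.1418 ohm


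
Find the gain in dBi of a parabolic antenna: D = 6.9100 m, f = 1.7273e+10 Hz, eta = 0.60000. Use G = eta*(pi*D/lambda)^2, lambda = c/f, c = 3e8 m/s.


lambda = c / f = 3.0000e+08 / 1.7273e+10 = 0.01736815 m
G_linear = 0.60000 * (pi * 6.9100 / 0.01736815)^2 = 937346.1
G_dBi = 10 * log10(937346.1) = 59.72 dBi

59.72 dBi


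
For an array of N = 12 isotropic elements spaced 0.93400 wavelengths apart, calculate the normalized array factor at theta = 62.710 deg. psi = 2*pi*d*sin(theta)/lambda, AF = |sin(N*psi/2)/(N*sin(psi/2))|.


psi = 2*pi*0.93400*sin(62.710 deg) = 5.215316 rad
AF = |sin(12*5.215316/2) / (12*sin(5.215316/2))| = 0.02026

0.02026


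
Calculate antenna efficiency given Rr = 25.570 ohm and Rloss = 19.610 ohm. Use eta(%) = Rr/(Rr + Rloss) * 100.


eta = 25.570 / (25.570 + 19.610) * 100 = 56.60%

56.60%


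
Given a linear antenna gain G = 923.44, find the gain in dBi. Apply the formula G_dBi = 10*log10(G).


G_dBi = 10 * log10(923.44) = 29.65 dBi

29.65 dBi


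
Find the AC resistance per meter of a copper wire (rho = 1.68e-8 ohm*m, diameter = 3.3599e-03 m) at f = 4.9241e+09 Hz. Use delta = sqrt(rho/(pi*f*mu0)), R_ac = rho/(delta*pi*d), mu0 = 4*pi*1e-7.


delta = sqrt(1.68e-8 / (pi * 4.9241e+09 * 4*pi*1e-7)) = 9.296326e-07 m
R_ac = 1.68e-8 / (9.296326e-07 * pi * 3.3599e-03) = 1.712 ohm/m

1.712 ohm/m


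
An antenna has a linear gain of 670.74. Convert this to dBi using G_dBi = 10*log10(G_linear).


G_dBi = 10 * log10(670.74) = 28.27 dBi

28.27 dBi


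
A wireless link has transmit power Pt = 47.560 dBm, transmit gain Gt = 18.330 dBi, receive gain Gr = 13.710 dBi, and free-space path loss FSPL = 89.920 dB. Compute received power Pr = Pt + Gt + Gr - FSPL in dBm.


Pr = 47.560 + 18.330 + 13.710 - 89.920 = -10.32 dBm

-10.32 dBm


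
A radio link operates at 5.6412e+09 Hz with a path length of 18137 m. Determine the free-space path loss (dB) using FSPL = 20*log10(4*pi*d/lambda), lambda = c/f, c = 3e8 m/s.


lambda = c / f = 3.0000e+08 / 5.6412e+09 = 0.05318017 m
FSPL = 20 * log10(4*pi*18137/0.05318017) = 132.6 dB

132.6 dB


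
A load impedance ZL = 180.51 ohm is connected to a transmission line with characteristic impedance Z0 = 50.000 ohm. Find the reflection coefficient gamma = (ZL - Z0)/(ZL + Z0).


gamma = (180.51 - 50.000) / (180.51 + 50.000) = 0.5662

0.5662


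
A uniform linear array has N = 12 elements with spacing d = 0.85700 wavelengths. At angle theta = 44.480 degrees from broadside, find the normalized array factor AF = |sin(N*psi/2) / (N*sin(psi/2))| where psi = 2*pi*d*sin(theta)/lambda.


psi = 2*pi*0.85700*sin(44.480 deg) = 3.772838 rad
AF = |sin(12*3.772838/2) / (12*sin(3.772838/2))| = 0.05276

0.05276


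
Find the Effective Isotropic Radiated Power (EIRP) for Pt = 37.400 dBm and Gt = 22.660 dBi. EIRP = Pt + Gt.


EIRP = Pt + Gt = 37.400 + 22.660 = 60.06 dBm

60.06 dBm


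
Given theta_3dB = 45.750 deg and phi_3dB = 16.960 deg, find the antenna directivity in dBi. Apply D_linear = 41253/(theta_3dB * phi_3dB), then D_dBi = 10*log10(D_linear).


D_linear = 41253 / (45.750 * 16.960) = 53.16656
D_dBi = 10 * log10(53.16656) = 17.26 dBi

17.26 dBi


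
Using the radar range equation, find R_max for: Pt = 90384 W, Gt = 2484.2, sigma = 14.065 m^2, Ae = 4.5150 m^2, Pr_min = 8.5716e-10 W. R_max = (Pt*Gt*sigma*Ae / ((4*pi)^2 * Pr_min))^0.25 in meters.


R^4 = 90384*2484.2*14.065*4.5150 / ((4*pi)^2 * 8.5716e-10) = 1.053402e+17
R_max = 1.053402e+17^0.25 = 18016 m

18016 m


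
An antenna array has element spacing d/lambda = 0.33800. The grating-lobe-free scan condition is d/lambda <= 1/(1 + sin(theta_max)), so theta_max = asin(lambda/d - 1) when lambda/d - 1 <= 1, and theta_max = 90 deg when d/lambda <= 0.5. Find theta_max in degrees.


lambda/d - 1 = 1/0.33800 - 1 = 1.958580 >= 1
d/lambda <= 0.5, so the array can scan to endfire without grating lobes: theta_max = 90 deg

90 deg


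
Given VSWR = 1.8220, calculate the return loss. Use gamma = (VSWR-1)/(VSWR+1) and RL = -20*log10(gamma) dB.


gamma = (1.8220 - 1) / (1.8220 + 1) = 0.2912828
RL = -20 * log10(0.2912828) = 10.71 dB

10.71 dB


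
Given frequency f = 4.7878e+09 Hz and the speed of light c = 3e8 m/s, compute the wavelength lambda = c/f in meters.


lambda = c / f = 3.0000e+08 / 4.7878e+09 = 0.06266 m

0.06266 m


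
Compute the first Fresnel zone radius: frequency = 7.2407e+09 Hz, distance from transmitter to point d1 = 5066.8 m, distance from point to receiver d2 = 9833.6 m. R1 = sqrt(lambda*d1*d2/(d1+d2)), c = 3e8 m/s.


lambda = c / f = 3.0000e+08 / 7.2407e+09 = 0.04143246 m
R1 = sqrt(0.04143246 * 5066.8 * 9833.6 / (5066.8 + 9833.6)) = 11.77 m

11.77 m
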